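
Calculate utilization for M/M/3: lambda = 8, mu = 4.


rho = lambda/(c*mu) = 8/(3*4) = 0.6667

0.6667


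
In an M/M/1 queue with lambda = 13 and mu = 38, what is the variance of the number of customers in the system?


rho = 13/38; Var(N) = rho/(1-rho)^2 = 0.79

0.79


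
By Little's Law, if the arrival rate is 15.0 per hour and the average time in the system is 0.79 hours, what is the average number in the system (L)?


L = lambda * W = 15.0 * 0.79 = 11.85

11.85


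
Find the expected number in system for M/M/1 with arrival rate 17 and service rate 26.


rho = 17/26; L = rho/(1-rho) = 1.89

1.89


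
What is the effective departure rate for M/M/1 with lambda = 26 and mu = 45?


For a stable queue (lambda < mu), throughput = lambda = 26 per hour

26 per hour


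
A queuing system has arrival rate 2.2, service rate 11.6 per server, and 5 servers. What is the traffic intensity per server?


rho = lambda / (c * mu) = 2.2 / (5 * 11.6) = 0.0379

0.0379


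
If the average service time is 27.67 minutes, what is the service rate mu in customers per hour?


mu = 60 / avg_service_time = 60 / 27.67 = 2.17 per hour

2.17 per hour


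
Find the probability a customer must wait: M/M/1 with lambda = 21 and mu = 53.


P(wait) = rho = lambda/mu = 21/53 = 0.3962

0.3962


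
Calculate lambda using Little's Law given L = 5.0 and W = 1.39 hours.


lambda = L / W = 5.0 / 1.39 = 3.6 per hour

3.6 per hour


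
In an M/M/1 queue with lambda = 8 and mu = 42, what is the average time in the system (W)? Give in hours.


W = 1/(mu - lambda) = 1/(42 - 8) = 0.0294 hours

0.0294 hours


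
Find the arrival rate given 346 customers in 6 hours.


lambda = total arrivals / time = 346 / 6 = 57.67 per hour

57.67 per hour


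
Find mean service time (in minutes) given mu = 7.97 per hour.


Mean service time = 60/mu = 60/7.97 = 7.53 minutes

7.53 minutes


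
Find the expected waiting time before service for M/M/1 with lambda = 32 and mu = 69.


rho = 32/69; Wq = rho/(mu - lambda) = 0.0125 hours

0.0125 hours


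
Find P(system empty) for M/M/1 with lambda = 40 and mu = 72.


P0 = 1 - rho = 1 - 40/72 = 0.4444

0.4444


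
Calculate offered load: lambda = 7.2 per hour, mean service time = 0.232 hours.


Offered load a = lambda * E[S] = 7.2 * 0.232 = 1.67 Erlangs

1.67 Erlangs


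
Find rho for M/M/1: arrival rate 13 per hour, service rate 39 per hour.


rho = lambda/mu = 13/39 = 0.3333

0.3333


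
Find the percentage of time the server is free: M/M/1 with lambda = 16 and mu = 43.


Idle fraction = (1 - rho) * 100 = (1 - 16/43) * 100 = 62.8%

62.8%


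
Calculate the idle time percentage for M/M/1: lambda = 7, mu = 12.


Idle fraction = (1 - rho) * 100 = (1 - 7/12) * 100 = 41.7%

41.7%


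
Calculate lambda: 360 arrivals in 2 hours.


lambda = total arrivals / time = 360 / 2 = 180.0 per hour

180.0 per hour


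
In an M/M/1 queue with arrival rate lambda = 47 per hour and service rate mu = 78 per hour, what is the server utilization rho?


rho = lambda/mu = 47/78 = 0.6026

0.6026


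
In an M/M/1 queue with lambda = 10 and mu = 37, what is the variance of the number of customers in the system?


rho = 10/37; Var(N) = rho/(1-rho)^2 = 0.51

0.51


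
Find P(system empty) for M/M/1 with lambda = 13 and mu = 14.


P0 = 1 - rho = 1 - 13/14 = 0.0714

0.0714


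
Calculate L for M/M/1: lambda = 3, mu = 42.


rho = 3/42; L = rho/(1-rho) = 0.08

0.08


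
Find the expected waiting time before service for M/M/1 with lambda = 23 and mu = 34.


rho = 23/34; Wq = rho/(mu - lambda) = 0.0615 hours

0.0615 hours


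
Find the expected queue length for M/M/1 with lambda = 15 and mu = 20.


rho = 15/20; Lq = rho^2/(1-rho) = 2.25

2.25


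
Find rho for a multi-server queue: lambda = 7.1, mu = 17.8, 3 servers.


rho = lambda / (c * mu) = 7.1 / (3 * 17.8) = 0.133

0.133


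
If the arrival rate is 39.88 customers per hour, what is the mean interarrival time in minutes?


Mean interarrival time = 60/lambda = 60/39.88 = 1.5 minutes

1.5 minutes


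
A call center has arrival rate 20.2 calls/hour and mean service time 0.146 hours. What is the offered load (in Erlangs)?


Offered load a = lambda * E[S] = 20.2 * 0.146 = 2.95 Erlangs

2.95 Erlangs


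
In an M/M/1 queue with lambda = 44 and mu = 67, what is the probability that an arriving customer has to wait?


P(wait) = rho = lambda/mu = 44/67 = 0.6567

0.6567


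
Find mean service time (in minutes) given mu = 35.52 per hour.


Mean service time = 60/mu = 60/35.52 = 1.69 minutes

1.69 minutes


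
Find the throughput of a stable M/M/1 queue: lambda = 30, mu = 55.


For a stable queue (lambda < mu), throughput = lambda = 30 per hour

30 per hour


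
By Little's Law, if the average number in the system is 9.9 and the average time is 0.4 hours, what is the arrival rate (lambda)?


lambda = L / W = 9.9 / 0.4 = 24.75 per hour

24.75 per hour


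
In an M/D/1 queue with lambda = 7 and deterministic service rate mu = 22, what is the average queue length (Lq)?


M/D/1: Lq = rho^2 / (2*(1-rho)) where rho = 7/22; Lq = 0.07

0.07


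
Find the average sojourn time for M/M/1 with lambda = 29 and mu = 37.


W = 1/(mu - lambda) = 1/(37 - 29) = 0.125 hours

0.125 hours


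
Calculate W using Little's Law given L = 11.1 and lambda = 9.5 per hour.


W = L / lambda = 11.1 / 9.5 = 1.1684 hours

1.1684 hours


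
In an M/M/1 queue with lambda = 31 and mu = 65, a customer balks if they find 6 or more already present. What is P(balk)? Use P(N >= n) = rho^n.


P(N >= 6) = rho^6 = (31/65)^6 = 0.0118

0.0118


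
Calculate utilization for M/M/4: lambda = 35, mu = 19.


rho = lambda/(c*mu) = 35/(4*19) = 0.4605

0.4605


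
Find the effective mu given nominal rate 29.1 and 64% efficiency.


Effective rate = mu * efficiency = 29.1 * 0.64 = 18.62 per hour

18.62 per hour


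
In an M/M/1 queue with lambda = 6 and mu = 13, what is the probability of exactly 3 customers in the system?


rho = 6/13; P(n) = (1-rho)*rho^n = (1-6/13)*(6/13)^3 = 0.0529

0.0529


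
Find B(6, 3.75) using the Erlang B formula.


B(N,A) = (A^N/N!) / sum(A^k/k!, k=0..N) with N=6, A=3.75 = 0.0994

0.0994


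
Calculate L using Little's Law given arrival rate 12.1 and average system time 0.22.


L = lambda * W = 12.1 * 0.22 = 2.66

2.66


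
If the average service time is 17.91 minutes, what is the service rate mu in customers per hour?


mu = 60 / avg_service_time = 60 / 17.91 = 3.35 per hour

3.35 per hour


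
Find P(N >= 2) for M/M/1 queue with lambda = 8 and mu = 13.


P(N >= 2) = rho^2 = (8/13)^2 = 0.3787

0.3787


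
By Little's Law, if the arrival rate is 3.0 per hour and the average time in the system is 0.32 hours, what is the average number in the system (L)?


L = lambda * W = 3.0 * 0.32 = 0.96

0.96


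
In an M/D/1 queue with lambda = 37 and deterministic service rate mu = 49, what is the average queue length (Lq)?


M/D/1: Lq = rho^2 / (2*(1-rho)) where rho = 37/49; Lq = 1.16

1.16


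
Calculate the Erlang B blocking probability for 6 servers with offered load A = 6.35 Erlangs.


B(N,A) = (A^N/N!) / sum(A^k/k!, k=0..N) with N=6, A=6.35 = 0.289

0.289


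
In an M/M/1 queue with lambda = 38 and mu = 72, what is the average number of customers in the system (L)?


rho = 38/72; L = rho/(1-rho) = 1.12

1.12


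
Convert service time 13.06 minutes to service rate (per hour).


mu = 60 / avg_service_time = 60 / 13.06 = 4.59 per hour

4.59 per hour


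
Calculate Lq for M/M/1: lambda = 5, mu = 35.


rho = 5/35; Lq = rho^2/(1-rho) = 0.02

0.02


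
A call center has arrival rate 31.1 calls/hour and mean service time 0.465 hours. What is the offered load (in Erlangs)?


Offered load a = lambda * E[S] = 31.1 * 0.465 = 14.46 Erlangs

14.46 Erlangs


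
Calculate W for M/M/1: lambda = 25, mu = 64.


W = 1/(mu - lambda) = 1/(64 - 25) = 0.0256 hours

0.0256 hours


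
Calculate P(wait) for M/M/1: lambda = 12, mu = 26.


P(wait) = rho = lambda/mu = 12/26 = 0.4615

0.4615


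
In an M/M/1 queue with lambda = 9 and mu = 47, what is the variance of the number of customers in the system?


rho = 9/47; Var(N) = rho/(1-rho)^2 = 0.29

0.29


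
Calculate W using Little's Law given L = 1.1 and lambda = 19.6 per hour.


W = L / lambda = 1.1 / 19.6 = 0.0561 hours

0.0561 hours


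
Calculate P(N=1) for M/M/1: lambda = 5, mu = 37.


rho = 5/37; P(n) = (1-rho)*rho^n = (1-5/37)*(5/37)^1 = 0.1169

0.1169


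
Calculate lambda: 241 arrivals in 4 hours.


lambda = total arrivals / time = 241 / 4 = 60.25 per hour

60.25 per hour


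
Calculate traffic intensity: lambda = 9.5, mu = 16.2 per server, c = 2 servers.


rho = lambda / (c * mu) = 9.5 / (2 * 16.2) = 0.2932

0.2932


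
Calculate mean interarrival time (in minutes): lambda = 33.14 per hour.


Mean interarrival time = 60/lambda = 60/33.14 = 1.81 minutes

1.81 minutes


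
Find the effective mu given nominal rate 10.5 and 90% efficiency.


Effective rate = mu * efficiency = 10.5 * 0.9 = 9.45 per hour

9.45 per hour


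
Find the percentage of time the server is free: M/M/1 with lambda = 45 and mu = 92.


Idle fraction = (1 - rho) * 100 = (1 - 45/92) * 100 = 51.1%

51.1%


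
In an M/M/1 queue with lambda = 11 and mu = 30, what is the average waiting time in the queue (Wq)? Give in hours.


rho = 11/30; Wq = rho/(mu - lambda) = 0.0193 hours

0.0193 hours


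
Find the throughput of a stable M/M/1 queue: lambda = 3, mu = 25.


For a stable queue (lambda < mu), throughput = lambda = 3 per hour

3 per hour


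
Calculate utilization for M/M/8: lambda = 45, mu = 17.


rho = lambda/(c*mu) = 45/(8*17) = 0.3309

0.3309


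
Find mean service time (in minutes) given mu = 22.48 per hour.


Mean service time = 60/mu = 60/22.48 = 2.67 minutes

2.67 minutes


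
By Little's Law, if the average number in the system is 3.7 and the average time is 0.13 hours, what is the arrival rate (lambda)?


lambda = L / W = 3.7 / 0.13 = 28.46 per hour

28.46 per hour


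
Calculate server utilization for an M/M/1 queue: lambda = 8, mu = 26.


rho = lambda/mu = 8/26 = 0.3077

0.3077


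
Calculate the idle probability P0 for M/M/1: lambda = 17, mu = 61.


P0 = 1 - rho = 1 - 17/61 = 0.7213

0.7213


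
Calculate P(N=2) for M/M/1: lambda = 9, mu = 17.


rho = 9/17; P(n) = (1-rho)*rho^n = (1-9/17)*(9/17)^2 = 0.1319

0.1319


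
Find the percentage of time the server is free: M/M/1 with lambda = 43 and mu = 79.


Idle fraction = (1 - rho) * 100 = (1 - 43/79) * 100 = 45.6%

45.6%


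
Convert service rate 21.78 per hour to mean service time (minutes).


Mean service time = 60/mu = 60/21.78 = 2.75 minutes

2.75 minutes


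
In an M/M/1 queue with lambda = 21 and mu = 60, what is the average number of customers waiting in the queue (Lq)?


rho = 21/60; Lq = rho^2/(1-rho) = 0.19

0.19


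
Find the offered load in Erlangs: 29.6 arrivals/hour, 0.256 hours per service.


Offered load a = lambda * E[S] = 29.6 * 0.256 = 7.58 Erlangs

7.58 Erlangs


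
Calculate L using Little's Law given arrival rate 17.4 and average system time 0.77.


L = lambda * W = 17.4 * 0.77 = 13.4

13.4


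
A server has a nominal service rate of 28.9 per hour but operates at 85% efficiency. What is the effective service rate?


Effective rate = mu * efficiency = 28.9 * 0.85 = 24.57 per hour

24.57 per hour


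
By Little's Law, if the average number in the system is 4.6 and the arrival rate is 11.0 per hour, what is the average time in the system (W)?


W = L / lambda = 4.6 / 11.0 = 0.4182 hours

0.4182 hours


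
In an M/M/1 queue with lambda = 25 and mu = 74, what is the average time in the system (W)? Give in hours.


W = 1/(mu - lambda) = 1/(74 - 25) = 0.0204 hours

0.0204 hours


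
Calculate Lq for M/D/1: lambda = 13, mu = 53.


M/D/1: Lq = rho^2 / (2*(1-rho)) where rho = 13/53; Lq = 0.04

0.04


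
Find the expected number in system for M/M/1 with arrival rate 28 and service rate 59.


rho = 28/59; L = rho/(1-rho) = 0.9

0.9


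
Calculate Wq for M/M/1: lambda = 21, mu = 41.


rho = 21/41; Wq = rho/(mu - lambda) = 0.0256 hours

0.0256 hours


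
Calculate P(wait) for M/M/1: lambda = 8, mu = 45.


P(wait) = rho = lambda/mu = 8/45 = 0.1778

0.1778


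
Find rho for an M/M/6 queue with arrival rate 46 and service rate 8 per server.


rho = lambda/(c*mu) = 46/(6*8) = 0.9583

0.9583


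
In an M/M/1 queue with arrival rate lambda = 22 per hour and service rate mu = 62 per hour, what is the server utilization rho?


rho = lambda/mu = 22/62 = 0.3548

0.3548


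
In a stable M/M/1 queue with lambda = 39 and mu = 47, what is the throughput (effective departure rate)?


For a stable queue (lambda < mu), throughput = lambda = 39 per hour

39 per hour


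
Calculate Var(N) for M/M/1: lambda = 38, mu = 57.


rho = 38/57; Var(N) = rho/(1-rho)^2 = 6.0

6.0


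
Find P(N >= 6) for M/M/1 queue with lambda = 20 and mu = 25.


P(N >= 6) = rho^6 = (20/25)^6 = 0.2621

0.2621


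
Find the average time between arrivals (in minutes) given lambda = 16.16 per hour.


Mean interarrival time = 60/lambda = 60/16.16 = 3.71 minutes

3.71 minutes


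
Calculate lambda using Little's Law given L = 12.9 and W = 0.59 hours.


lambda = L / W = 12.9 / 0.59 = 21.86 per hour

21.86 per hour


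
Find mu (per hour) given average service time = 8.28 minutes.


mu = 60 / avg_service_time = 60 / 8.28 = 7.25 per hour

7.25 per hour


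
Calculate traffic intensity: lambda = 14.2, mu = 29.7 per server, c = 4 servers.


rho = lambda / (c * mu) = 14.2 / (4 * 29.7) = 0.1195

0.1195


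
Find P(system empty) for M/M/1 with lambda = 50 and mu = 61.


P0 = 1 - rho = 1 - 50/61 = 0.1803

0.1803


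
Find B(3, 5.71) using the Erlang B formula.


B(N,A) = (A^N/N!) / sum(A^k/k!, k=0..N) with N=3, A=5.71 = 0.5742

0.5742


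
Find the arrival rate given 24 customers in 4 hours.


lambda = total arrivals / time = 24 / 4 = 6.0 per hour

6.0 per hour


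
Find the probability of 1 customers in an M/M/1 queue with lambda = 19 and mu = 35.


rho = 19/35; P(n) = (1-rho)*rho^n = (1-19/35)*(19/35)^1 = 0.2482

0.2482


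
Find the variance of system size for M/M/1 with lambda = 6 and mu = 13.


rho = 6/13; Var(N) = rho/(1-rho)^2 = 1.59

1.59


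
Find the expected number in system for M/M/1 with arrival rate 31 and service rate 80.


rho = 31/80; L = rho/(1-rho) = 0.63

0.63


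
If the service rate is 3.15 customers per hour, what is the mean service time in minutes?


Mean service time = 60/mu = 60/3.15 = 19.05 minutes

19.05 minutes


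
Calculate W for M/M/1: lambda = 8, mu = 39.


W = 1/(mu - lambda) = 1/(39 - 8) = 0.0323 hours

0.0323 hours


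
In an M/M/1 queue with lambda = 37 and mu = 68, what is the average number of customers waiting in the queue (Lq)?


rho = 37/68; Lq = rho^2/(1-rho) = 0.65

0.65


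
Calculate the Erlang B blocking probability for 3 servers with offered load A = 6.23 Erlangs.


B(N,A) = (A^N/N!) / sum(A^k/k!, k=0..N) with N=3, A=6.23 = 0.6021

0.6021


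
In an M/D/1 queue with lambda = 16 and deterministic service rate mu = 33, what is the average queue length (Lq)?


M/D/1: Lq = rho^2 / (2*(1-rho)) where rho = 16/33; Lq = 0.23

0.23


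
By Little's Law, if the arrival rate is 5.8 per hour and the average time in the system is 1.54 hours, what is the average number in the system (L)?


L = lambda * W = 5.8 * 1.54 = 8.93

8.93


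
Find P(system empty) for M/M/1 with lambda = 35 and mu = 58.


P0 = 1 - rho = 1 - 35/58 = 0.3966

0.3966


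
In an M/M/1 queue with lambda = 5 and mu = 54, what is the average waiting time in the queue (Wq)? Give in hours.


rho = 5/54; Wq = rho/(mu - lambda) = 0.0019 hours

0.0019 hours


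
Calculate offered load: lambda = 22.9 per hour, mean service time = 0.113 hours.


Offered load a = lambda * E[S] = 22.9 * 0.113 = 2.59 Erlangs

2.59 Erlangs


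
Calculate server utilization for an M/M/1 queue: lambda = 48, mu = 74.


rho = lambda/mu = 48/74 = 0.6486

0.6486


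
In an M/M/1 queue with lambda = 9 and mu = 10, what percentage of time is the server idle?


Idle fraction = (1 - rho) * 100 = (1 - 9/10) * 100 = 10.0%

10.0%


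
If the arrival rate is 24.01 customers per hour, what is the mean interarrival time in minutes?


Mean interarrival time = 60/lambda = 60/24.01 = 2.5 minutes

2.5 minutes


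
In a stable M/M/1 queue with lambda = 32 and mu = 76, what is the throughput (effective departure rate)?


For a stable queue (lambda < mu), throughput = lambda = 32 per hour

32 per hour


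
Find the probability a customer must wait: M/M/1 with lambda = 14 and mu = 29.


P(wait) = rho = lambda/mu = 14/29 = 0.4828

0.4828


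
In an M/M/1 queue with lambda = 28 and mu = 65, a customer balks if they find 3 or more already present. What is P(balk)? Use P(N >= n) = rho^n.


P(N >= 3) = rho^3 = (28/65)^3 = 0.0799

0.0799


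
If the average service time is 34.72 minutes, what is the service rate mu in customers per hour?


mu = 60 / avg_service_time = 60 / 34.72 = 1.73 per hour

1.73 per hour


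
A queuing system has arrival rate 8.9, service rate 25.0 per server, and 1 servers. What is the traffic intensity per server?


rho = lambda / (c * mu) = 8.9 / (1 * 25.0) = 0.356

0.356


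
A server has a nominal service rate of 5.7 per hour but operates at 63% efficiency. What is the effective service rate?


Effective rate = mu * efficiency = 5.7 * 0.63 = 3.59 per hour

3.59 per hour


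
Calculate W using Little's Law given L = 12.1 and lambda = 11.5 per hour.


W = L / lambda = 12.1 / 11.5 = 1.0522 hours

1.0522 hours


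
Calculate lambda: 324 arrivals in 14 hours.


lambda = total arrivals / time = 324 / 14 = 23.14 per hour

23.14 per hour


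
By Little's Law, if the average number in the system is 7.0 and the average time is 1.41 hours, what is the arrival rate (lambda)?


lambda = L / W = 7.0 / 1.41 = 4.96 per hour

4.96 per hour


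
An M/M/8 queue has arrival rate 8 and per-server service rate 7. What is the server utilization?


rho = lambda/(c*mu) = 8/(8*7) = 0.1429

0.1429


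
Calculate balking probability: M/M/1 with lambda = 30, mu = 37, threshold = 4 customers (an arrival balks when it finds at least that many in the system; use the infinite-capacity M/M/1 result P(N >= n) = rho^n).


P(N >= 4) = rho^4 = (30/37)^4 = 0.4322

0.4322


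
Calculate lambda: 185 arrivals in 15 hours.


lambda = total arrivals / time = 185 / 15 = 12.33 per hour

12.33 per hour


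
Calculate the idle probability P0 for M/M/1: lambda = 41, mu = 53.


P0 = 1 - rho = 1 - 41/53 = 0.2264

0.2264


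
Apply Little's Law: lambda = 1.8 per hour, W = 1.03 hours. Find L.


L = lambda * W = 1.8 * 1.03 = 1.85

1.85


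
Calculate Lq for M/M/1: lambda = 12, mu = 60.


rho = 12/60; Lq = rho^2/(1-rho) = 0.05

0.05


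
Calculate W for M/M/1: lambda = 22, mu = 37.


W = 1/(mu - lambda) = 1/(37 - 22) = 0.0667 hours

0.0667 hours


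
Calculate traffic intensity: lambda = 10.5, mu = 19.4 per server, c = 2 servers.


rho = lambda / (c * mu) = 10.5 / (2 * 19.4) = 0.2706

0.2706


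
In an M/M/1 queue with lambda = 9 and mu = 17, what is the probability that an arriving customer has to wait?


P(wait) = rho = lambda/mu = 9/17 = 0.5294

0.5294


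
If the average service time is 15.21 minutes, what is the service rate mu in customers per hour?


mu = 60 / avg_service_time = 60 / 15.21 = 3.94 per hour

3.94 per hour


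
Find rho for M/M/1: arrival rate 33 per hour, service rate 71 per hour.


rho = lambda/mu = 33/71 = 0.4648

0.4648


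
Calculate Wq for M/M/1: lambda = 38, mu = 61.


rho = 38/61; Wq = rho/(mu - lambda) = 0.0271 hours

0.0271 hours


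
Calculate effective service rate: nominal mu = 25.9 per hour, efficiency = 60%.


Effective rate = mu * efficiency = 25.9 * 0.6 = 15.54 per hour

15.54 per hour


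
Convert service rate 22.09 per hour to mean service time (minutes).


Mean service time = 60/mu = 60/22.09 = 2.72 minutes

2.72 minutes


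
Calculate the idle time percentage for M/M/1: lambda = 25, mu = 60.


Idle fraction = (1 - rho) * 100 = (1 - 25/60) * 100 = 58.3%

58.3%


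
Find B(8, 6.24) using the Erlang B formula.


B(N,A) = (A^N/N!) / sum(A^k/k!, k=0..N) with N=8, A=6.24 = 0.1353

0.1353


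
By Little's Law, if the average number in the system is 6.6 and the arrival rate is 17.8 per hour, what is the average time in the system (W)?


W = L / lambda = 6.6 / 17.8 = 0.3708 hours

0.3708 hours


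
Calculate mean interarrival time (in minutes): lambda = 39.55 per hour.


Mean interarrival time = 60/lambda = 60/39.55 = 1.52 minutes

1.52 minutes


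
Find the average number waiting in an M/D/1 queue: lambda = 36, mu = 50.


M/D/1: Lq = rho^2 / (2*(1-rho)) where rho = 36/50; Lq = 0.93

0.93


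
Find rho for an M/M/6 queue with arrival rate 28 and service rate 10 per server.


rho = lambda/(c*mu) = 28/(6*10) = 0.4667

0.4667


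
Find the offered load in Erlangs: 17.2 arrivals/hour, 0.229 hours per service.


Offered load a = lambda * E[S] = 17.2 * 0.229 = 3.94 Erlangs

3.94 Erlangs


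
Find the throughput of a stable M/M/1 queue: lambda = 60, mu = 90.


For a stable queue (lambda < mu), throughput = lambda = 60 per hour

60 per hour


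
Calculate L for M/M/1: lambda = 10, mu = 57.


rho = 10/57; L = rho/(1-rho) = 0.21

0.21


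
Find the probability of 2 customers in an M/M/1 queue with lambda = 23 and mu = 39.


rho = 23/39; P(n) = (1-rho)*rho^n = (1-23/39)*(23/39)^2 = 0.1427

0.1427


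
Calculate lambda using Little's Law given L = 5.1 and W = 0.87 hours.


lambda = L / W = 5.1 / 0.87 = 5.86 per hour

5.86 per hour


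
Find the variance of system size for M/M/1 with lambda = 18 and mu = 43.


rho = 18/43; Var(N) = rho/(1-rho)^2 = 1.24

1.24


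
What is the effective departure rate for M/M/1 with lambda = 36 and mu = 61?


For a stable queue (lambda < mu), throughput = lambda = 36 per hour

36 per hour


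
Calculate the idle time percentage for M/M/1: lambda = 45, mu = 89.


Idle fraction = (1 - rho) * 100 = (1 - 45/89) * 100 = 49.4%

49.4%


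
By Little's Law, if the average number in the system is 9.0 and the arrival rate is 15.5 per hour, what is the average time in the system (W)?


W = L / lambda = 9.0 / 15.5 = 0.5806 hours

0.5806 hours


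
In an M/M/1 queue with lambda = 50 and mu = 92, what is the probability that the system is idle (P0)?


P0 = 1 - rho = 1 - 50/92 = 0.4565

0.4565


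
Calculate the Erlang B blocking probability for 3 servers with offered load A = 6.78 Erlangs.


B(N,A) = (A^N/N!) / sum(A^k/k!, k=0..N) with N=3, A=6.78 = 0.628

0.628


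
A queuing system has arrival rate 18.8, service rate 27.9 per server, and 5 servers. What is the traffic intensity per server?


rho = lambda / (c * mu) = 18.8 / (5 * 27.9) = 0.1348

0.1348


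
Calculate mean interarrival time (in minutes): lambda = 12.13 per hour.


Mean interarrival time = 60/lambda = 60/12.13 = 4.95 minutes

4.95 minutes


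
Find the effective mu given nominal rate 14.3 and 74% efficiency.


Effective rate = mu * efficiency = 14.3 * 0.74 = 10.58 per hour

10.58 per hour


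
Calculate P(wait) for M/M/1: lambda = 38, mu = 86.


P(wait) = rho = lambda/mu = 38/86 = 0.4419

0.4419


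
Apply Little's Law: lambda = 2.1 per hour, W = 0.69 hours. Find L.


L = lambda * W = 2.1 * 0.69 = 1.45

1.45


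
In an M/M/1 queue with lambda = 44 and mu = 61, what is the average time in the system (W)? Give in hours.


W = 1/(mu - lambda) = 1/(61 - 44) = 0.0588 hours

0.0588 hours


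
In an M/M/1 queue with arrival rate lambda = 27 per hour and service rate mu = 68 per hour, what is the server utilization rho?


rho = lambda/mu = 27/68 = 0.3971

0.3971


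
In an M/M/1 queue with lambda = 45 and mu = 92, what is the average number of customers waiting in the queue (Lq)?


rho = 45/92; Lq = rho^2/(1-rho) = 0.47

0.47


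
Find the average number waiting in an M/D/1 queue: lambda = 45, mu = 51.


M/D/1: Lq = rho^2 / (2*(1-rho)) where rho = 45/51; Lq = 3.31

3.31


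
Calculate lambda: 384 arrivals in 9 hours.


lambda = total arrivals / time = 384 / 9 = 42.67 per hour

42.67 per hour


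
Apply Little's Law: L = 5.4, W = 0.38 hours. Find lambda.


lambda = L / W = 5.4 / 0.38 = 14.21 per hour

14.21 per hour


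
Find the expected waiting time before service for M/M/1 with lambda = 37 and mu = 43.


rho = 37/43; Wq = rho/(mu - lambda) = 0.1434 hours

0.1434 hours


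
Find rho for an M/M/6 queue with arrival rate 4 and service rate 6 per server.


rho = lambda/(c*mu) = 4/(6*6) = 0.1111

0.1111


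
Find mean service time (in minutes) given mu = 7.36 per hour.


Mean service time = 60/mu = 60/7.36 = 8.15 minutes

8.15 minutes


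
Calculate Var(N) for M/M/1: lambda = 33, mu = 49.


rho = 33/49; Var(N) = rho/(1-rho)^2 = 6.32

6.32


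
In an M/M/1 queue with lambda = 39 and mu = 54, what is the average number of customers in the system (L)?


rho = 39/54; L = rho/(1-rho) = 2.6

2.6


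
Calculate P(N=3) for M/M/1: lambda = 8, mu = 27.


rho = 8/27; P(n) = (1-rho)*rho^n = (1-8/27)*(8/27)^3 = 0.0183

0.0183


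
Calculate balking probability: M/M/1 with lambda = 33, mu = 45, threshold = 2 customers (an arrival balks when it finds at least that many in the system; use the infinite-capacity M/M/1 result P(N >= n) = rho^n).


P(N >= 2) = rho^2 = (33/45)^2 = 0.5378

0.5378


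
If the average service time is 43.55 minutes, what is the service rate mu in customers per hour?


mu = 60 / avg_service_time = 60 / 43.55 = 1.38 per hour

1.38 per hour


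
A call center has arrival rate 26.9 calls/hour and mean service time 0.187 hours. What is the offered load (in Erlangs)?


Offered load a = lambda * E[S] = 26.9 * 0.187 = 5.03 Erlangs

5.03 Erlangs


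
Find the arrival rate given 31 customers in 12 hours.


lambda = total arrivals / time = 31 / 12 = 2.58 per hour

2.58 per hour


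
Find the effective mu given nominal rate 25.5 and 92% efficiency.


Effective rate = mu * efficiency = 25.5 * 0.92 = 23.46 per hour

23.46 per hour


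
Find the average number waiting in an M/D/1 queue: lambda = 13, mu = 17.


M/D/1: Lq = rho^2 / (2*(1-rho)) where rho = 13/17; Lq = 1.24

1.24


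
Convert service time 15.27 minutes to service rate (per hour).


mu = 60 / avg_service_time = 60 / 15.27 = 3.93 per hour

3.93 per hour


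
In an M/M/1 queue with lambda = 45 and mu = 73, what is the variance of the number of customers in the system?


rho = 45/73; Var(N) = rho/(1-rho)^2 = 4.19

4.19


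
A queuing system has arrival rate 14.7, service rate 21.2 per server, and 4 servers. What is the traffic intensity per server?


rho = lambda / (c * mu) = 14.7 / (4 * 21.2) = 0.1733

0.1733


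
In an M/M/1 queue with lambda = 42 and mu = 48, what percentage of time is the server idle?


Idle fraction = (1 - rho) * 100 = (1 - 42/48) * 100 = 12.5%

12.5%


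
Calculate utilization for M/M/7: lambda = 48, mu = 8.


rho = lambda/(c*mu) = 48/(7*8) = 0.8571

0.8571


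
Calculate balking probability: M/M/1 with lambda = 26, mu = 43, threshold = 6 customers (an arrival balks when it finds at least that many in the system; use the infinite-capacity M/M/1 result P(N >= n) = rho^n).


P(N >= 6) = rho^6 = (26/43)^6 = 0.0489

0.0489


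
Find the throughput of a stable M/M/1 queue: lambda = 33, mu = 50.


For a stable queue (lambda < mu), throughput = lambda = 33 per hour

33 per hour


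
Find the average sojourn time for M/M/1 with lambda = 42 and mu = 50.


W = 1/(mu - lambda) = 1/(50 - 42) = 0.125 hours

0.125 hours


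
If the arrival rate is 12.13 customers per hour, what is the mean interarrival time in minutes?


Mean interarrival time = 60/lambda = 60/12.13 = 4.95 minutes

4.95 minutes


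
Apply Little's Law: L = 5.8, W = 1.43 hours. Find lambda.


lambda = L / W = 5.8 / 1.43 = 4.06 per hour

4.06 per hour


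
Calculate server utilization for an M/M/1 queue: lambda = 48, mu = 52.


rho = lambda/mu = 48/52 = 0.9231

0.9231


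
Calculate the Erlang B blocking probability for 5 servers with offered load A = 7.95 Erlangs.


B(N,A) = (A^N/N!) / sum(A^k/k!, k=0..N) with N=5, A=7.95 = 0.4765

0.4765


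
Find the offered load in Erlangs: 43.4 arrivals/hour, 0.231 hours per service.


Offered load a = lambda * E[S] = 43.4 * 0.231 = 10.03 Erlangs

10.03 Erlangs


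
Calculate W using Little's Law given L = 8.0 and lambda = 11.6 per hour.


W = L / lambda = 8.0 / 11.6 = 0.6897 hours

0.6897 hours


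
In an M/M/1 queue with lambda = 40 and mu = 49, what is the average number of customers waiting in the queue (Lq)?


rho = 40/49; Lq = rho^2/(1-rho) = 3.63

3.63


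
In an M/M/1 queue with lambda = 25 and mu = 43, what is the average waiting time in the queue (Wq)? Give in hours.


rho = 25/43; Wq = rho/(mu - lambda) = 0.0323 hours

0.0323 hours


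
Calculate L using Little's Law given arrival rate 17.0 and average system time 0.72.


L = lambda * W = 17.0 * 0.72 = 12.24

12.24


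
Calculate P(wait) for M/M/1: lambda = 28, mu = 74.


P(wait) = rho = lambda/mu = 28/74 = 0.3784

0.3784


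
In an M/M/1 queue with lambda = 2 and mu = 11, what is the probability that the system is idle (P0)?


P0 = 1 - rho = 1 - 2/11 = 0.8182

0.8182


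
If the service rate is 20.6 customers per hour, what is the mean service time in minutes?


Mean service time = 60/mu = 60/20.6 = 2.91 minutes

2.91 minutes


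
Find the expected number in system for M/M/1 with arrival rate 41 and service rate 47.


rho = 41/47; L = rho/(1-rho) = 6.83

6.83


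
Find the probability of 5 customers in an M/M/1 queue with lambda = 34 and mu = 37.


rho = 34/37; P(n) = (1-rho)*rho^n = (1-34/37)*(34/37)^5 = 0.0531

0.0531


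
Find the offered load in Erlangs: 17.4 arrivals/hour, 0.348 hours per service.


Offered load a = lambda * E[S] = 17.4 * 0.348 = 6.06 Erlangs

6.06 Erlangs


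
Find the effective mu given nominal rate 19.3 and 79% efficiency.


Effective rate = mu * efficiency = 19.3 * 0.79 = 15.25 per hour

15.25 per hour


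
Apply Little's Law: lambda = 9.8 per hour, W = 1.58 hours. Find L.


L = lambda * W = 9.8 * 1.58 = 15.48

15.48


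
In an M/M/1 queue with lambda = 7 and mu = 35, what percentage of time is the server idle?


Idle fraction = (1 - rho) * 100 = (1 - 7/35) * 100 = 80.0%

80.0%


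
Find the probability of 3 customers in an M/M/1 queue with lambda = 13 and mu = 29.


rho = 13/29; P(n) = (1-rho)*rho^n = (1-13/29)*(13/29)^3 = 0.0497

0.0497


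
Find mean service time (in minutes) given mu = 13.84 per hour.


Mean service time = 60/mu = 60/13.84 = 4.34 minutes

4.34 minutes


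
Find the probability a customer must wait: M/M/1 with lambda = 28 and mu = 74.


P(wait) = rho = lambda/mu = 28/74 = 0.3784

0.3784


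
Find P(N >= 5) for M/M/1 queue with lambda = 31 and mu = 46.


P(N >= 5) = rho^5 = (31/46)^5 = 0.139

0.139


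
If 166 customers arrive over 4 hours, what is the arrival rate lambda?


lambda = total arrivals / time = 166 / 4 = 41.5 per hour

41.5 per hour


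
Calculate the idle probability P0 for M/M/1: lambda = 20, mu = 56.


P0 = 1 - rho = 1 - 20/56 = 0.6429

0.6429


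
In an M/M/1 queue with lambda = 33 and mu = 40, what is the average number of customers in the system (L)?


rho = 33/40; L = rho/(1-rho) = 4.71

4.71


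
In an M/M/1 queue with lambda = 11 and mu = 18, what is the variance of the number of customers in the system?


rho = 11/18; Var(N) = rho/(1-rho)^2 = 4.04

4.04


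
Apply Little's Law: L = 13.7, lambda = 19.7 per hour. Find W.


W = L / lambda = 13.7 / 19.7 = 0.6954 hours

0.6954 hours


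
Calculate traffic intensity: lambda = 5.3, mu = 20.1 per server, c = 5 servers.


rho = lambda / (c * mu) = 5.3 / (5 * 20.1) = 0.0527

0.0527


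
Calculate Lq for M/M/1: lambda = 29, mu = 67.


rho = 29/67; Lq = rho^2/(1-rho) = 0.33

0.33


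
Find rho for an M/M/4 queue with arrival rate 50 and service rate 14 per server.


rho = lambda/(c*mu) = 50/(4*14) = 0.8929

0.8929


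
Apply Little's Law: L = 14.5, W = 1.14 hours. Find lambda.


lambda = L / W = 14.5 / 1.14 = 12.72 per hour

12.72 per hour


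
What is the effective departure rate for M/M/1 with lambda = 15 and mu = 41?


For a stable queue (lambda < mu), throughput = lambda = 15 per hour

15 per hour


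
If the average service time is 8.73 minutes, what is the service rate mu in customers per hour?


mu = 60 / avg_service_time = 60 / 8.73 = 6.87 per hour

6.87 per hour


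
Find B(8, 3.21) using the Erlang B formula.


B(N,A) = (A^N/N!) / sum(A^k/k!, k=0..N) with N=8, A=3.21 = 0.0113

0.0113


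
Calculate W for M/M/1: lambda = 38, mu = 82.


W = 1/(mu - lambda) = 1/(82 - 38) = 0.0227 hours

0.0227 hours


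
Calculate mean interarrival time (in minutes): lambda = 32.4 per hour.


Mean interarrival time = 60/lambda = 60/32.4 = 1.85 minutes

1.85 minutes


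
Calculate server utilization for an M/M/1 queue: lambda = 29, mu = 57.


rho = lambda/mu = 29/57 = 0.5088

0.5088


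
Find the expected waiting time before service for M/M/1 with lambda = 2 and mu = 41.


rho = 2/41; Wq = rho/(mu - lambda) = 0.0013 hours

0.0013 hours


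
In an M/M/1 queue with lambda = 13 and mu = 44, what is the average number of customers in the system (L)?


rho = 13/44; L = rho/(1-rho) = 0.42

0.42


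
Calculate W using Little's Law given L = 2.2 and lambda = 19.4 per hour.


W = L / lambda = 2.2 / 19.4 = 0.1134 hours

0.1134 hours


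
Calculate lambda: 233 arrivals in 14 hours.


lambda = total arrivals / time = 233 / 14 = 16.64 per hour

16.64 per hour


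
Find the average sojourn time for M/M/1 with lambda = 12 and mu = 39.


W = 1/(mu - lambda) = 1/(39 - 12) = 0.037 hours

0.037 hours


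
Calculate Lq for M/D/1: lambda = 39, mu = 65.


M/D/1: Lq = rho^2 / (2*(1-rho)) where rho = 39/65; Lq = 0.45

0.45


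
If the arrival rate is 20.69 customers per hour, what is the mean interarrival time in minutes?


Mean interarrival time = 60/lambda = 60/20.69 = 2.9 minutes

2.9 minutes


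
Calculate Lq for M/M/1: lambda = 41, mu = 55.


rho = 41/55; Lq = rho^2/(1-rho) = 2.18

2.18


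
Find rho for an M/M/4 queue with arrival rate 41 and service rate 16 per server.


rho = lambda/(c*mu) = 41/(4*16) = 0.6406

0.6406


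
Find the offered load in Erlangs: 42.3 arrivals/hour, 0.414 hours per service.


Offered load a = lambda * E[S] = 42.3 * 0.414 = 17.51 Erlangs

17.51 Erlangs


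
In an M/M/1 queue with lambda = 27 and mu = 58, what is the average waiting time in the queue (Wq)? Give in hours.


rho = 27/58; Wq = rho/(mu - lambda) = 0.015 hours

0.015 hours


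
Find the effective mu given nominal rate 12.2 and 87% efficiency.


Effective rate = mu * efficiency = 12.2 * 0.87 = 10.61 per hour

10.61 per hour


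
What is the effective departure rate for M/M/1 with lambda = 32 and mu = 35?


For a stable queue (lambda < mu), throughput = lambda = 32 per hour

32 per hour


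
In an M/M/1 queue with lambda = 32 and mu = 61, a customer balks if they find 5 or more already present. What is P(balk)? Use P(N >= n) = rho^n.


P(N >= 5) = rho^5 = (32/61)^5 = 0.0397

0.0397


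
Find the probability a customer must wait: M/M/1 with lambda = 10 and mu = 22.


P(wait) = rho = lambda/mu = 10/22 = 0.4545

0.4545


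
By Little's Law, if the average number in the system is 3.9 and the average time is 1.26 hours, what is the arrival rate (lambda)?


lambda = L / W = 3.9 / 1.26 = 3.1 per hour

3.1 per hour


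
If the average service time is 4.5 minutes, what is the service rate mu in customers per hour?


mu = 60 / avg_service_time = 60 / 4.5 = 13.33 per hour

13.33 per hour


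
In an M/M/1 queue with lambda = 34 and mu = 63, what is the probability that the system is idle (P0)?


P0 = 1 - rho = 1 - 34/63 = 0.4603

0.4603


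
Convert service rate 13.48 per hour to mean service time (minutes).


Mean service time = 60/mu = 60/13.48 = 4.45 minutes

4.45 minutes


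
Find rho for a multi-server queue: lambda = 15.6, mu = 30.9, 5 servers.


rho = lambda / (c * mu) = 15.6 / (5 * 30.9) = 0.101

0.101


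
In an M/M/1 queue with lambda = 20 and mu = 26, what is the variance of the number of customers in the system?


rho = 20/26; Var(N) = rho/(1-rho)^2 = 14.44

14.44


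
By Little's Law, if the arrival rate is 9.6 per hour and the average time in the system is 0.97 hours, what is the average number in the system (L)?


L = lambda * W = 9.6 * 0.97 = 9.31

9.31


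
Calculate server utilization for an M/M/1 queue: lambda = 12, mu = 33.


rho = lambda/mu = 12/33 = 0.3636

0.3636


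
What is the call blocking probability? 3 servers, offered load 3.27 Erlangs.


B(N,A) = (A^N/N!) / sum(A^k/k!, k=0..N) with N=3, A=3.27 = 0.3773

0.3773


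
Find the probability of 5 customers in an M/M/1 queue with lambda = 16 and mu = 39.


rho = 16/39; P(n) = (1-rho)*rho^n = (1-16/39)*(16/39)^5 = 0.0069

0.0069


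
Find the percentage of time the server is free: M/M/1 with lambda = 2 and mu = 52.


Idle fraction = (1 - rho) * 100 = (1 - 2/52) * 100 = 96.2%

96.2%


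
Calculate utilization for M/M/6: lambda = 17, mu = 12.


rho = lambda/(c*mu) = 17/(6*12) = 0.2361

0.2361


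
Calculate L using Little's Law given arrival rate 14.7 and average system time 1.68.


L = lambda * W = 14.7 * 1.68 = 24.7

24.7


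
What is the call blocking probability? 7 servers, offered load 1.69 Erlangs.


B(N,A) = (A^N/N!) / sum(A^k/k!, k=0..N) with N=7, A=1.69 = 0.0014

0.0014


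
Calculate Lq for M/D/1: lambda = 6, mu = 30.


M/D/1: Lq = rho^2 / (2*(1-rho)) where rho = 6/30; Lq = 0.03

0.03


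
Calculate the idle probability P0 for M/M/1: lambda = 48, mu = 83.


P0 = 1 - rho = 1 - 48/83 = 0.4217

0.4217


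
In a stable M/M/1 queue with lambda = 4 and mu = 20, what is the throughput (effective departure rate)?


For a stable queue (lambda < mu), throughput = lambda = 4 per hour

4 per hour


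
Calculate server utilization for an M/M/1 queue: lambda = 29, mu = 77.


rho = lambda/mu = 29/77 = 0.3766

0.3766


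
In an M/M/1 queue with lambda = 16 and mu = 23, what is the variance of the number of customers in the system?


rho = 16/23; Var(N) = rho/(1-rho)^2 = 7.51

7.51


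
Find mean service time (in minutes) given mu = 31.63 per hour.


Mean service time = 60/mu = 60/31.63 = 1.9 minutes

1.9 minutes


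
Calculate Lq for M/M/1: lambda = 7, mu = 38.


rho = 7/38; Lq = rho^2/(1-rho) = 0.04

0.04
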